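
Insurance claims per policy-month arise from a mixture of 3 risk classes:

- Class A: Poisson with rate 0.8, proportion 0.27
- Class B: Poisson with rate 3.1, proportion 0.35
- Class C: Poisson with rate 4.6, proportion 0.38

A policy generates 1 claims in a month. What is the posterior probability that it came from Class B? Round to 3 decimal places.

P(component k | x) = π_k·f_k(x) / marginal(x), where marginal(x) = Σ_j π_j·f_j(x).
Evaluate each component's likelihood at the observed value:
  p_A = 0.359463
  p_B = 0.139653
  p_C = 0.0462384
Multiply by the mixture weights:
  π_A·p_A = 0.27 × 0.359463 = 0.0970551
  π_B·p_B = 0.35 × 0.139653 = 0.0488784
  π_C·p_C = 0.38 × 0.0462384 = 0.0175706
Denominator: 0.0970551 + 0.0488784 + 0.0175706 = 0.163504
P(Class B | data) ≈ 0.299

0.299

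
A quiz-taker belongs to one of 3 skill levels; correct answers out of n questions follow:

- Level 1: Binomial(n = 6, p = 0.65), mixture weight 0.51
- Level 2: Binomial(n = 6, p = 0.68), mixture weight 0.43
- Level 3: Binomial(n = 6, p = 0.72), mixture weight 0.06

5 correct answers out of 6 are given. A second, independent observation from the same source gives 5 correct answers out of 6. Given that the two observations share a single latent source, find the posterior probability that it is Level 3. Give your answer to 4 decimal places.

0.0904

P(component k | x) = w_k·f_k(x) / marginal(x), where marginal(x) = Σ_j w_j·f_j(x).
Since both observations come from the same component, the likelihood for component k is f_k(x₁)·f_k(x₂).
  L_1 = [C(6,5)·0.65^5·0.35^1 = 6·0.116029·0.35 = 0.243661] × [0.243661] = 0.0593707
  L_2 = [C(6,5)·0.68^5·0.32^1 = 6·0.145393·0.32 = 0.279155] × [0.279155] = 0.0779277
  L_3 = [C(6,5)·0.72^5·0.28^1 = 6·0.193492·0.28 = 0.325066] × [0.325066] = 0.105668
Prior × likelihood for each component:
  w_1·L_1 = 0.51 × 0.0593707 = 0.0302791
  w_2·L_2 = 0.43 × 0.0779277 = 0.0335089
  w_3·L_3 = 0.06 × 0.105668 = 0.00634008
Evidence: 0.0302791 + 0.0335089 + 0.00634008 = 0.070128
So the posterior for Level 3 is 0.00634008 / 0.070128 ≈ 0.0904.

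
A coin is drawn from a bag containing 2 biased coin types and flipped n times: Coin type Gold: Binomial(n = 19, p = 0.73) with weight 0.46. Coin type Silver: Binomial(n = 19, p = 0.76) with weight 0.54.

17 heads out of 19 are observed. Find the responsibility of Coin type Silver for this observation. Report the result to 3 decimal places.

0.648

By Bayes' theorem, P(k | x) = π_k f_k(x) / Σ_j π_j f_j(x).
Evaluate each component's likelihood at the observed value:
  L_Gold = C(19,17)·0.73^17·0.27^2 = 171·0.00474776·0.0729 = 0.0591851
  L_Silver = C(19,17)·0.76^17·0.24^2 = 171·0.00941523·0.0576 = 0.0927363
Prior × likelihood for each component:
  π_Gold·L_Gold = 0.46 × 0.0591851 = 0.0272251
  π_Silver·L_Silver = 0.54 × 0.0927363 = 0.0500776
Denominator: 0.0272251 + 0.0500776 = 0.0773027
Responsibility of Coin type Silver: 0.0500776 / 0.0773027 ≈ 0.648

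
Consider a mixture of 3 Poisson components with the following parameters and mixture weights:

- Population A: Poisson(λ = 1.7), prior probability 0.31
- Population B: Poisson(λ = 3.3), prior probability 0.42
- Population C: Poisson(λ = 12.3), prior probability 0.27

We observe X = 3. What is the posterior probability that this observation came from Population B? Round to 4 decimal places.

0.6649

The responsibility of component k is π_k f_k(x) divided by Σ_j π_j f_j(x).
Poisson probabilities:
  f_A = 0.149587
  f_B = 0.220912
  f_C = 0.0014117
Multiply by the mixture weights:
  π_A·f_A = 0.31 × 0.149587 = 0.0463721
  π_B·f_B = 0.42 × 0.220912 = 0.0927829
  π_C·f_C = 0.27 × 0.0014117 = 0.000381159
Sum: 0.0463721 + 0.0927829 + 0.000381159 = 0.139536
P(Population B | 3) ≈ 0.6649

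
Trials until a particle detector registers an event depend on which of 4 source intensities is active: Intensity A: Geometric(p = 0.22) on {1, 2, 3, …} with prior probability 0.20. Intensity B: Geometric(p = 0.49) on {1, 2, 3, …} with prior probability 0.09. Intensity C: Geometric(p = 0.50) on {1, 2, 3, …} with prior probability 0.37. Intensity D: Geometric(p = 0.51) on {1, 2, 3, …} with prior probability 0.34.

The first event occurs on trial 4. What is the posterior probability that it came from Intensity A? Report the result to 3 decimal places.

Posterior ∝ prior × likelihood, so P(k | x) ∝ π_k f_k(x); normalise over all components.
Component likelihoods at x = 4:
  p_A = 0.104401
  p_B = 0.064999
  p_C = 0.0625
  p_D = 0.060001
Weight by the priors:
  π_A·p_A = 0.20 × 0.104401 = 0.0208803
  π_B·p_B = 0.09 × 0.064999 = 0.00584991
  π_C·p_C = 0.37 × 0.0625 = 0.023125
  π_D·p_D = 0.34 × 0.060001 = 0.0204003
Denominator: 0.0208803 + 0.00584991 + 0.023125 + 0.0204003 = 0.0702555
Responsibility of Intensity A: 0.0208803 / 0.0702555 ≈ 0.297

0.297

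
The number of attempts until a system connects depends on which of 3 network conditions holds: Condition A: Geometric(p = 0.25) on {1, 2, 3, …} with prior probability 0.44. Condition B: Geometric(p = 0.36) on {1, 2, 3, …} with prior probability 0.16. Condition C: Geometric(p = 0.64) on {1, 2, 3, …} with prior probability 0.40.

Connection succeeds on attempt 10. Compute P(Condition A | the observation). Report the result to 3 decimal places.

Posterior ∝ prior × likelihood, so P(k | x) ∝ π_k f_k(x); normalise over all components.
Component likelihoods at x = 10:
  f_A = 0.25·(1−0.25)^9 = 0.25·0.0750847 = 0.0187712
  f_B = 0.36·(1−0.36)^9 = 0.36·0.0180144 = 0.00648518
  f_C = 0.64·(1−0.64)^9 = 0.64·0.00010156 = 6.49984e-05
Prior × likelihood for each component:
  π_A·f_A = 0.44 × 0.0187712 = 0.00825932
  π_B·f_B = 0.16 × 0.00648518 = 0.00103763
  π_C·f_C = 0.40 × 6.49984e-05 = 2.59993e-05
Denominator: 0.00825932 + 0.00103763 + 2.59993e-05 = 0.00932294
Responsibility of Condition A: 0.00825932 / 0.00932294 ≈ 0.886

0.886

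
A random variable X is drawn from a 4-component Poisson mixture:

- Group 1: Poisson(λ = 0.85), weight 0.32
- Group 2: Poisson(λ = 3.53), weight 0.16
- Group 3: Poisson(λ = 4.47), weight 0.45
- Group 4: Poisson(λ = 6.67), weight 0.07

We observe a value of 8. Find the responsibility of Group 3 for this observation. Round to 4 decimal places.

P(component k | x) = π_k·f_k(x) / marginal(x), where marginal(x) = Σ_j π_j·f_j(x).
Evaluate each component's likelihood at the observed value:
  f_1 = e^(−0.85)·0.85^8/8! = 2.88855e-06
  f_2 = e^(−3.53)·3.53^8/8! = 0.0175234
  f_3 = e^(−4.47)·4.47^8/8! = 0.0452526
  f_4 = e^(−6.67)·6.67^8/8! = 0.123237
Unnormalised posteriors:
  π_1·f_1 = 0.32 × 2.88855e-06 = 9.24337e-07
  π_2·f_2 = 0.16 × 0.0175234 = 0.00280374
  π_3·f_3 = 0.45 × 0.0452526 = 0.0203637
  π_4·f_4 = 0.07 × 0.123237 = 0.00862661
Evidence: 9.24337e-07 + 0.00280374 + 0.0203637 + 0.00862661 = 0.0317949
Responsibility of Group 3: 0.0203637 / 0.0317949 ≈ 0.6405

0.6405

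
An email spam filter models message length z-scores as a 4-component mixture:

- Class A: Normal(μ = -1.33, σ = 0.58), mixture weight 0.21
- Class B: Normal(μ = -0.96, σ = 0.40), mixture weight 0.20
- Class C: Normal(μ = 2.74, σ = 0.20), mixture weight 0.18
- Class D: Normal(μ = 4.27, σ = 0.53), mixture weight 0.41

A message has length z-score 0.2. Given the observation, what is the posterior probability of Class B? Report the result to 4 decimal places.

0.4006

The responsibility of component k is w_k f_k(x) divided by Σ_j w_j f_j(x).
Component likelihoods at x = 0.2:
  p_A = (1/(0.58·√(2π)))·exp(−(0.2−-1.33)²/(2·0.58²)) = 0.687832·exp(-3.47934) = 0.0212043
  p_B = (1/(0.40·√(2π)))·exp(−(0.2−-0.96)²/(2·0.40²)) = 0.997356·exp(-4.20500) = 0.0148813
  p_C = (1/(0.20·√(2π)))·exp(−(0.2−2.74)²/(2·0.20²)) = 1.994711·exp(-80.64500) = 1.88887e-35
  p_D = (1/(0.53·√(2π)))·exp(−(0.2−4.27)²/(2·0.53²)) = 0.752721·exp(-29.48540) = 1.17838e-13
Prior × likelihood for each component:
  w_A·p_A = 0.21 × 0.0212043 = 0.0044529
  w_B·p_B = 0.20 × 0.0148813 = 0.00297627
  w_C·p_C = 0.18 × 1.88887e-35 = 3.39996e-36
  w_D·p_D = 0.41 × 1.17838e-13 = 4.83136e-14
Evidence: 0.0044529 + 0.00297627 + 3.39996e-36 + 4.83136e-14 = 0.00742917
P(Class B | 0.2) = 0.00297627 / 0.00742917 ≈ 0.4006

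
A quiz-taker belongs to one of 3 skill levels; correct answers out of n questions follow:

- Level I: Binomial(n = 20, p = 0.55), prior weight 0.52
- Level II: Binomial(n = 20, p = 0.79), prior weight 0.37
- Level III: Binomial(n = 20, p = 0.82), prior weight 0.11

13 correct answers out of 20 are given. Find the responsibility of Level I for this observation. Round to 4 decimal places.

Posterior ∝ prior × likelihood, so P(k | x) ∝ w_k f_k(x); normalise over all components.
Evaluate each component's likelihood at the observed value:
  L_I = 0.122072
  L_II = 0.065178
  L_III = 0.0359668
Weight by the priors:
  w_I·L_I = 0.52 × 0.122072 = 0.0634775
  w_II·L_II = 0.37 × 0.065178 = 0.0241159
  w_III·L_III = 0.11 × 0.0359668 = 0.00395634
Marginal: 0.0634775 + 0.0241159 + 0.00395634 = 0.0915497
P(Level I | data) = 0.0634775 / 0.0915497 ≈ 0.6934

0.6934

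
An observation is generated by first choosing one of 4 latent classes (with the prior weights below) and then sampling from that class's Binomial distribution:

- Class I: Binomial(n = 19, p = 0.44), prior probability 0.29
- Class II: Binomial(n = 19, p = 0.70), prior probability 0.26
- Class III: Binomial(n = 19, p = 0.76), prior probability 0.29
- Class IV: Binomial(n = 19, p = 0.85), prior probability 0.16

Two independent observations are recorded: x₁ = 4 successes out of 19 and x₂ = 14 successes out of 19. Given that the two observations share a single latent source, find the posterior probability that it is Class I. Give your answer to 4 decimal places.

P(component k | x) = π_k·f_k(x) / marginal(x), where marginal(x) = Σ_j π_j·f_j(x).
Since both observations come from the same component, the likelihood for component k is f_k(x₁)·f_k(x₂).
  L_I = [C(19,4)·0.44^4·0.56^15 = 3876·0.037481·0.00016704 = 0.0242669] × [0.00652804] = 0.000158415
  L_II = [C(19,4)·0.70^4·0.30^15 = 3876·0.2401·1.43489e-08 = 1.33535e-05] × [0.191639] = 2.55905e-06
  L_III = [C(19,4)·0.76^4·0.24^15 = 3876·0.333622·5.04857e-10 = 6.5284e-07] × [0.198587] = 1.29646e-07
  L_IV = [C(19,4)·0.85^4·0.15^15 = 3876·0.522006·4.37894e-13 = 8.85989e-10] × [0.0907457] = 8.03997e-11
Unnormalised posteriors:
  π_I·L_I = 0.29 × 0.000158415 = 4.59405e-05
  π_II·L_II = 0.26 × 2.55905e-06 = 6.65353e-07
  π_III·L_III = 0.29 × 1.29646e-07 = 3.75973e-08
  π_IV·L_IV = 0.16 × 8.03997e-11 = 1.2864e-11
Marginal: 4.59405e-05 + 6.65353e-07 + 3.75973e-08 + 1.2864e-11 = 4.66434e-05
So the posterior for Class I is 4.59405e-05 / 4.66434e-05 ≈ 0.9849.

0.9849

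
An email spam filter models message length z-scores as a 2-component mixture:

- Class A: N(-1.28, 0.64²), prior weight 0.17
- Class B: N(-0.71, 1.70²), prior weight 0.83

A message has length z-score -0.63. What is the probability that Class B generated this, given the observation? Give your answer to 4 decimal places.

P(component k | x) = P(Z=k)·f_k(x) / marginal(x), where marginal(x) = Σ_j P(Z=j)·f_j(x).
Component likelihoods at x = -0.63:
  L_A = (1/(0.64·√(2π)))·exp(−(-0.63−-1.28)²/(2·0.64²)) = 0.623347·exp(-0.51575) = 0.372172
  L_B = (1/(1.70·√(2π)))·exp(−(-0.63−-0.71)²/(2·1.70²)) = 0.234672·exp(-0.00111) = 0.234412
Weight by the priors:
  P(Z=A)·L_A = 0.17 × 0.372172 = 0.0632693
  P(Z=B)·L_B = 0.83 × 0.234412 = 0.194562
Denominator: 0.0632693 + 0.194562 = 0.257831
Responsibility of Class B: 0.194562 / 0.257831 ≈ 0.7546

0.7546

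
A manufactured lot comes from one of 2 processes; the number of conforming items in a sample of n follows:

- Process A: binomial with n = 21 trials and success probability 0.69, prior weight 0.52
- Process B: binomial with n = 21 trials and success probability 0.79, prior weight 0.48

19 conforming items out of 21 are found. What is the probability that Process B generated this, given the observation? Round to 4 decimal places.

Apply Bayes' rule: the posterior for each component is proportional to its prior times its likelihood at x.
Component likelihoods at x = 19 conforming items out of 21:
  L_A = 0.0175015
  L_B = 0.105093
Multiply by the mixture weights:
  w_A·L_A = 0.52 × 0.0175015 = 0.00910078
  w_B·L_B = 0.48 × 0.105093 = 0.0504445
Evidence: 0.00910078 + 0.0504445 = 0.0595453
P(Process B | the observation) = 0.0504445 / 0.0595453 ≈ 0.8472

0.8472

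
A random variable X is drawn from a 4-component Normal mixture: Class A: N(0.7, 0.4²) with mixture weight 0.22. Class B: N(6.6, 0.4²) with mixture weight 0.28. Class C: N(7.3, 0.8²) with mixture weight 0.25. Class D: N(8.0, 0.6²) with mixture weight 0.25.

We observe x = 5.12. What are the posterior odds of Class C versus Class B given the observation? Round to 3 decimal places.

10.234

Posterior odds = (P(Z=i) f_i(x)) / (P(Z=j) f_j(x)); the normalising sum cancels.
Evaluate each component's likelihood at the observed value:
  p_A = (1/(0.4·√(2π)))·exp(−(5.12−0.7)²/(2·0.4²)) = 0.997356·exp(-61.05125) = 3.05231e-27
  p_B = (1/(0.4·√(2π)))·exp(−(5.12−6.6)²/(2·0.4²)) = 0.997356·exp(-6.84500) = 0.00106195
  p_C = (1/(0.8·√(2π)))·exp(−(5.12−7.3)²/(2·0.8²)) = 0.498678·exp(-3.71281) = 0.0121721
  p_D = (1/(0.6·√(2π)))·exp(−(5.12−8.0)²/(2·0.6²)) = 0.664904·exp(-11.52000) = 6.60217e-06
Posterior odds = (P(Z=C)·p_C) / (P(Z=B)·p_B) = (0.25·0.0121721) / (0.28·0.00106195) = 0.00304303 / 0.000297346 ≈ 10.234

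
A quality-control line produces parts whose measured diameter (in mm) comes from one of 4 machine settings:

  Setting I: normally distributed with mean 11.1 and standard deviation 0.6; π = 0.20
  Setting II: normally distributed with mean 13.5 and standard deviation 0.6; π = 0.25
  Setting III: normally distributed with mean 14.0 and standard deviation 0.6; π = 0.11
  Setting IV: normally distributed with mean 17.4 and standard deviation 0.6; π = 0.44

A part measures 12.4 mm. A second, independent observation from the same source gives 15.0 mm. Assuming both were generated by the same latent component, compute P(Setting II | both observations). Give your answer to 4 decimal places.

0.7231

Posterior ∝ prior × likelihood, so P(k | x) ∝ w_k f_k(x); normalise over all components.
Since both observations come from the same component, the likelihood for component k is f_k(x₁)·f_k(x₂).
  L_I = [0.0635877] × [4.44926e-10] = 2.82918e-11
  L_II = [0.123852] × [0.0292138] = 0.00361819
  L_III = [0.0189933] × [0.165795] = 0.003149
  L_IV = [5.53464e-16] × [0.00022305] = 1.2345e-19
Unnormalised posteriors:
  w_I·L_I = 0.20 × 2.82918e-11 = 5.65837e-12
  w_II·L_II = 0.25 × 0.00361819 = 0.000904548
  w_III·L_III = 0.11 × 0.003149 = 0.00034639
  w_IV·L_IV = 0.44 × 1.2345e-19 = 5.43181e-20
Denominator: 5.65837e-12 + 0.000904548 + 0.00034639 + 5.43181e-20 = 0.00125094
So the posterior for Setting II is 0.000904548 / 0.00125094 ≈ 0.7231.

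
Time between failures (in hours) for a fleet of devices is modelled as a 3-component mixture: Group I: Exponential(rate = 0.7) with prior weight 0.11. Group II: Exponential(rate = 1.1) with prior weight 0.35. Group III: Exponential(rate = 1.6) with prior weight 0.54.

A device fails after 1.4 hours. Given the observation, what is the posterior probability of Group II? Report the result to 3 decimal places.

P(component k | x) = w_k·f_k(x) / marginal(x), where marginal(x) = Σ_j w_j·f_j(x).
Evaluate each component's likelihood at the observed value:
  L_I = 0.262718
  L_II = 0.235819
  L_III = 0.170334
Weight by the priors:
  w_I·L_I = 0.11 × 0.262718 = 0.028899
  w_II·L_II = 0.35 × 0.235819 = 0.0825367
  w_III·L_III = 0.54 × 0.170334 = 0.0919801
Denominator: 0.028899 + 0.0825367 + 0.0919801 = 0.203416
P(Group II | the observation) ≈ 0.406

0.406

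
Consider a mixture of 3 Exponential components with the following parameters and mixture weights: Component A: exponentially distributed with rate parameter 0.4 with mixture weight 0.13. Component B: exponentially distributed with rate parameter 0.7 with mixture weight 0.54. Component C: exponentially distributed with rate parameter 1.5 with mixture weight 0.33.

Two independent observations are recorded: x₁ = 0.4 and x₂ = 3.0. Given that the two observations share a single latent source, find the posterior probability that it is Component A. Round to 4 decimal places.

Apply Bayes' rule: the posterior for each component is proportional to its prior times its likelihood at x.
Since both observations come from the same component, the likelihood for component k is f_k(x₁)·f_k(x₂).
  L_A = [0.4·e^(−0.4·0.4) = 0.4·e^(−0.1600) = 0.340858] × [0.120478] = 0.0410657
  L_B = [0.7·e^(−0.7·0.4) = 0.7·e^(−0.2800) = 0.529049] × [0.0857195] = 0.0453498
  L_C = [1.5·e^(−1.5·0.4) = 1.5·e^(−0.6000) = 0.823217] × [0.0166635] = 0.0137177
Multiply by the mixture weights:
  w_A·L_A = 0.13 × 0.0410657 = 0.00533854
  w_B·L_B = 0.54 × 0.0453498 = 0.0244889
  w_C·L_C = 0.33 × 0.0137177 = 0.00452683
Evidence: 0.00533854 + 0.0244889 + 0.00452683 = 0.0343543
P(Component A | data) ≈ 0.1554

0.1554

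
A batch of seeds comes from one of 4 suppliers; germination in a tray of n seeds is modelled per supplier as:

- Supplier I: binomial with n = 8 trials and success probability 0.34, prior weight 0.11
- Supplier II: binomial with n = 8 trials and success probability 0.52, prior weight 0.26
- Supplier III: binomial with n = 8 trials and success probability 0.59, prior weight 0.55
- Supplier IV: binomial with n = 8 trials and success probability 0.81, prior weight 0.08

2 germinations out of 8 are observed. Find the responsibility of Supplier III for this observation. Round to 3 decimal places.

0.322

Apply Bayes' rule: the posterior for each component is proportional to its prior times its likelihood at x.
Component likelihoods at x = 2 germinations out of 8:
  f_I = 0.267534
  f_II = 0.0926002
  f_III = 0.0462983
  f_IV = 0.00086427
Weight by the priors:
  π_I·f_I = 0.11 × 0.267534 = 0.0294288
  π_II·f_II = 0.26 × 0.0926002 = 0.0240761
  π_III·f_III = 0.55 × 0.0462983 = 0.0254641
  π_IV·f_IV = 0.08 × 0.00086427 = 6.91416e-05
Evidence: 0.0294288 + 0.0240761 + 0.0254641 + 6.91416e-05 = 0.0790381
P(Supplier III | the observation) = 0.0254641 / 0.0790381 ≈ 0.322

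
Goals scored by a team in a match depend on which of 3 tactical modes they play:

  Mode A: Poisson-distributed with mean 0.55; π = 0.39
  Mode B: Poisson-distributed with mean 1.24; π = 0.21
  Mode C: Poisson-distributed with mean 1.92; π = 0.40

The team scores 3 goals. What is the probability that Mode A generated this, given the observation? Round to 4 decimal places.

0.0659

The responsibility of component k is P(Z=k) f_k(x) divided by Σ_j P(Z=j) f_j(x).
Component likelihoods at x = 3 goals:
  L_A = 0.0159983
  L_B = 0.0919578
  L_C = 0.172945
Unnormalised posteriors:
  P(Z=A)·L_A = 0.39 × 0.0159983 = 0.00623935
  P(Z=B)·L_B = 0.21 × 0.0919578 = 0.0193111
  P(Z=C)·L_C = 0.40 × 0.172945 = 0.0691778
Marginal: 0.00623935 + 0.0193111 + 0.0691778 = 0.0947283
P(Mode A | the observation) ≈ 0.0659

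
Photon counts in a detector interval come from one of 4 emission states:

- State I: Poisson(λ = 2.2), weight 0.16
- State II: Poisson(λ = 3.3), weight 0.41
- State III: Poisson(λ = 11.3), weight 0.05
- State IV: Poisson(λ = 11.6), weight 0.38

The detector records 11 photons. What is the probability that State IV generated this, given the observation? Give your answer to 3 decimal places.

Apply Bayes' rule: the posterior for each component is proportional to its prior times its likelihood at x.
Evaluate each component's likelihood at the observed value:
  f_I = e^(−2.2)·2.2^11/11! = 1.62198e-05
  f_II = e^(−3.3)·3.3^11/11! = 0.00046701
  f_III = e^(−11.3)·11.3^11/11! = 0.118899
  f_IV = e^(−11.6)·11.6^11/11! = 0.117508
Prior × likelihood for each component:
  w_I·f_I = 0.16 × 1.62198e-05 = 2.59517e-06
  w_II·f_II = 0.41 × 0.00046701 = 0.000191474
  w_III·f_III = 0.05 × 0.118899 = 0.00594497
  w_IV·f_IV = 0.38 × 0.117508 = 0.0446529
Evidence: 2.59517e-06 + 0.000191474 + 0.00594497 + 0.0446529 = 0.0507919
So the posterior for State IV is 0.0446529 / 0.0507919 ≈ 0.879.

0.879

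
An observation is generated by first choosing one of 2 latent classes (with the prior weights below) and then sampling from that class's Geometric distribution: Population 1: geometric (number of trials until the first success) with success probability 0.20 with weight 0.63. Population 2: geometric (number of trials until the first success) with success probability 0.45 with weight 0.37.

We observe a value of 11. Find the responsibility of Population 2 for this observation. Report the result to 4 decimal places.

Apply Bayes' rule: the posterior for each component is proportional to its prior times its likelihood at x.
Evaluate each component's likelihood at the observed value:
  f_1 = 0.0214748
  f_2 = 0.00113983
Prior × likelihood for each component:
  π_1·f_1 = 0.63 × 0.0214748 = 0.0135291
  π_2·f_2 = 0.37 × 0.00113983 = 0.000421736
Marginal: 0.0135291 + 0.000421736 = 0.0139509
P(Population 2 | x) ≈ 0.0302

0.0302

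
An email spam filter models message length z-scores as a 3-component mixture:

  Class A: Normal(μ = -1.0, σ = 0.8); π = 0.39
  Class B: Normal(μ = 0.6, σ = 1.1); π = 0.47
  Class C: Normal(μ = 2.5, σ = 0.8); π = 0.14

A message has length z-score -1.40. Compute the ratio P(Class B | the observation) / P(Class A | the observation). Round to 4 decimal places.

0.1902

The posterior odds equal the prior odds times the likelihood ratio: (w_i/w_j)·(f_i(x)/f_j(x)).
Evaluate each component's likelihood at the observed value:
  L_A = (1/(0.8·√(2π)))·exp(−(-1.40−-1.0)²/(2·0.8²)) = 0.498678·exp(-0.12500) = 0.440082
  L_B = (1/(1.1·√(2π)))·exp(−(-1.40−0.6)²/(2·1.1²)) = 0.362675·exp(-1.65289) = 0.0694505
  L_C = (1/(0.8·√(2π)))·exp(−(-1.40−2.5)²/(2·0.8²)) = 0.498678·exp(-11.88281) = 3.44493e-06
0.0326417 / 0.171632 ≈ 0.1902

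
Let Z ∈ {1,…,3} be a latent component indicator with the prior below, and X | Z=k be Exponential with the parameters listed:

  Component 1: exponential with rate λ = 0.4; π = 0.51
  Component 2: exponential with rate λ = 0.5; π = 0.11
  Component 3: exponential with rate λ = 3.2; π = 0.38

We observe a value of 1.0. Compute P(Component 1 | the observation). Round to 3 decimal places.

By Bayes' theorem, P(k | x) = π_k f_k(x) / Σ_j π_j f_j(x).
Exponential densities:
  f_1 = 0.4·e^(−0.4·1.0) = 0.4·e^(−0.4000) = 0.268128
  f_2 = 0.5·e^(−0.5·1.0) = 0.5·e^(−0.5000) = 0.303265
  f_3 = 3.2·e^(−3.2·1.0) = 3.2·e^(−3.2000) = 0.130439
Multiply by the mixture weights:
  π_1·f_1 = 0.51 × 0.268128 = 0.136745
  π_2·f_2 = 0.11 × 0.303265 = 0.0333592
  π_3·f_3 = 0.38 × 0.130439 = 0.0495668
Normaliser: 0.136745 + 0.0333592 + 0.0495668 = 0.219671
P(Component 1 | x) = 0.136745 / 0.219671 ≈ 0.622

0.622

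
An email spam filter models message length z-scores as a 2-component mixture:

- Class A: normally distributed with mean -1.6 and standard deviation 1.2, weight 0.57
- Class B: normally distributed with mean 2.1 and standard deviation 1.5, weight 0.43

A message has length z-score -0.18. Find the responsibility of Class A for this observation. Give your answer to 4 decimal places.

0.7231

The responsibility of component k is π_k f_k(x) divided by Σ_j π_j f_j(x).
Normal densities:
  f_A = (1/(1.2·√(2π)))·exp(−(-0.18−-1.6)²/(2·1.2²)) = 0.332452·exp(-0.70014) = 0.165068
  f_B = (1/(1.5·√(2π)))·exp(−(-0.18−2.1)²/(2·1.5²)) = 0.265962·exp(-1.15520) = 0.0837764
Prior × likelihood for each component:
  π_A·f_A = 0.57 × 0.165068 = 0.0940886
  π_B·f_B = 0.43 × 0.0837764 = 0.0360239
Evidence: 0.0940886 + 0.0360239 = 0.130113
P(Class A | -0.18) = 0.0940886 / 0.130113 ≈ 0.7231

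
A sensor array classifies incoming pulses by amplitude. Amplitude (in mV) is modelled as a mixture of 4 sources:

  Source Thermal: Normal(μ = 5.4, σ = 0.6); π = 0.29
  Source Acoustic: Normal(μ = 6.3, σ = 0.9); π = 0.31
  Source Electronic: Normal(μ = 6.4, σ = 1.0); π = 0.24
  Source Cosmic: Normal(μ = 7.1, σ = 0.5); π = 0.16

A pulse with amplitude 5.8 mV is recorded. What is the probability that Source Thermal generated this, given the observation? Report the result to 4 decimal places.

0.4331

Posterior ∝ prior × likelihood, so P(k | x) ∝ π_k f_k(x); normalise over all components.
Component likelihoods at x = 5.8 mV:
  f_Thermal = (1/(0.6·√(2π)))·exp(−(5.8−5.4)²/(2·0.6²)) = 0.664904·exp(-0.22222) = 0.532413
  f_Acoustic = (1/(0.9·√(2π)))·exp(−(5.8−6.3)²/(2·0.9²)) = 0.443269·exp(-0.15432) = 0.37988
  f_Electronic = (1/(1.0·√(2π)))·exp(−(5.8−6.4)²/(2·1.0²)) = 0.398942·exp(-0.18000) = 0.333225
  f_Cosmic = (1/(0.5·√(2π)))·exp(−(5.8−7.1)²/(2·0.5²)) = 0.797885·exp(-3.38000) = 0.0271659
Weight by the priors:
  π_Thermal·f_Thermal = 0.29 × 0.532413 = 0.1544
  π_Acoustic·f_Acoustic = 0.31 × 0.37988 = 0.117763
  π_Electronic·f_Electronic = 0.24 × 0.333225 = 0.0799739
  π_Cosmic·f_Cosmic = 0.16 × 0.0271659 = 0.00434655
Marginal: 0.1544 + 0.117763 + 0.0799739 + 0.00434655 = 0.356483
Responsibility of Source Thermal: 0.1544 / 0.356483 ≈ 0.4331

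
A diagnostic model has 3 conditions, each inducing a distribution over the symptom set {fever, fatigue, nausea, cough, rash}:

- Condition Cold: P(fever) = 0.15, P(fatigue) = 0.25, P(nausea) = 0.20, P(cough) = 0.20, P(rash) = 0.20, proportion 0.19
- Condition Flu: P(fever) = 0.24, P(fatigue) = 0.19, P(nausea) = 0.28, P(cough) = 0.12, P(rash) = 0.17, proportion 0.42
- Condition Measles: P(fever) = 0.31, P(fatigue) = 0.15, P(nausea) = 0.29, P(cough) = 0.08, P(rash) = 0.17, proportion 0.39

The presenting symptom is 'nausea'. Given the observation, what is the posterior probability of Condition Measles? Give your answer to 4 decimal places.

Apply Bayes' rule: the posterior for each component is proportional to its prior times its likelihood at x.
Categorical probabilities:
  f_Cold = P(nausea | comp) = 0.20
  f_Flu = P(nausea | comp) = 0.28
  f_Measles = P(nausea | comp) = 0.29
Weight by the priors:
  w_Cold·f_Cold = 0.19 × 0.2 = 0.038
  w_Flu·f_Flu = 0.42 × 0.28 = 0.1176
  w_Measles·f_Measles = 0.39 × 0.29 = 0.1131
Evidence: 0.038 + 0.1176 + 0.1131 = 0.2687
P(Condition Measles | the observation) ≈ 0.4209

0.4209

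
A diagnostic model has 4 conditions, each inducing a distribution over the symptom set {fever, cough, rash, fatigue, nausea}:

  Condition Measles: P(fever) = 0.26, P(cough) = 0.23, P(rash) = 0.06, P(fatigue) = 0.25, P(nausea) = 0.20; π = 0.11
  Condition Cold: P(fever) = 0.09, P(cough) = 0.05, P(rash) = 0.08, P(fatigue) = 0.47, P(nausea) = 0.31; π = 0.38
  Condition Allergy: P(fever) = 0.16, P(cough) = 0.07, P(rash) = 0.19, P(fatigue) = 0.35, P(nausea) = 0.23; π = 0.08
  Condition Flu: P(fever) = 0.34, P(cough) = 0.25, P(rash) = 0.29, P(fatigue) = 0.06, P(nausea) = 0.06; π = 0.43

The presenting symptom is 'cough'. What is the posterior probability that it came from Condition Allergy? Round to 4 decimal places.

0.0356

By Bayes' theorem, P(k | x) = w_k f_k(x) / Σ_j w_j f_j(x).
Evaluate each component's likelihood at the observed value:
  p_Measles = P(cough | comp) = 0.23
  p_Cold = P(cough | comp) = 0.05
  p_Allergy = P(cough | comp) = 0.07
  p_Flu = P(cough | comp) = 0.25
Prior × likelihood for each component:
  w_Measles·p_Measles = 0.11 × 0.23 = 0.0253
  w_Cold·p_Cold = 0.38 × 0.05 = 0.019
  w_Allergy·p_Allergy = 0.08 × 0.07 = 0.0056
  w_Flu·p_Flu = 0.43 × 0.25 = 0.1075
Normaliser: 0.0253 + 0.019 + 0.0056 + 0.1075 = 0.1574
P(Condition Allergy | x) ≈ 0.0356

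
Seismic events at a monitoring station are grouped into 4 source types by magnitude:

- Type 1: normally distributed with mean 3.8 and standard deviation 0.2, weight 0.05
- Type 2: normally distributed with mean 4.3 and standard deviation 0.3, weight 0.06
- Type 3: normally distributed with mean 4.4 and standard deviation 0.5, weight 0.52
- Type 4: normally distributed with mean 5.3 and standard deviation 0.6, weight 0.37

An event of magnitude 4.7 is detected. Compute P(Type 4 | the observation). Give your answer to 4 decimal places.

0.2823

P(component k | x) = π_k·f_k(x) / marginal(x), where marginal(x) = Σ_j π_j·f_j(x).
Evaluate each component's likelihood at the observed value:
  f_1 = (1/(0.2·√(2π)))·exp(−(4.7−3.8)²/(2·0.2²)) = 1.994711·exp(-10.12500) = 7.99187e-05
  f_2 = (1/(0.3·√(2π)))·exp(−(4.7−4.3)²/(2·0.3²)) = 1.329808·exp(-0.88889) = 0.5467
  f_3 = (1/(0.5·√(2π)))·exp(−(4.7−4.4)²/(2·0.5²)) = 0.797885·exp(-0.18000) = 0.666449
  f_4 = (1/(0.6·√(2π)))·exp(−(4.7−5.3)²/(2·0.6²)) = 0.664904·exp(-0.50000) = 0.403285
Prior × likelihood for each component:
  π_1·f_1 = 0.05 × 7.99187e-05 = 3.99594e-06
  π_2·f_2 = 0.06 × 0.5467 = 0.032802
  π_3·f_3 = 0.52 × 0.666449 = 0.346554
  π_4·f_4 = 0.37 × 0.403285 = 0.149215
Normaliser: 3.99594e-06 + 0.032802 + 0.346554 + 0.149215 = 0.528575
Responsibility of Type 4: 0.149215 / 0.528575 ≈ 0.2823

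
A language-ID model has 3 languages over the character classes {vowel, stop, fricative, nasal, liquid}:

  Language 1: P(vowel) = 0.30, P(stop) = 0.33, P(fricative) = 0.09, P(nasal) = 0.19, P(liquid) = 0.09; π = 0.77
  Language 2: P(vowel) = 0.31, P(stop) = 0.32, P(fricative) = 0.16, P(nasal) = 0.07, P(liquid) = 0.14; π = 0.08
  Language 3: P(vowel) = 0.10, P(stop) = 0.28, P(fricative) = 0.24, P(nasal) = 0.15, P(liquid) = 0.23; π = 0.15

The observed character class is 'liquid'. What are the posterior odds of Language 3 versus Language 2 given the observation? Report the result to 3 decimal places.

3.080

The posterior odds equal the prior odds times the likelihood ratio: (π_i/π_j)·(f_i(x)/f_j(x)).
Categorical probabilities:
  p_1 = 0.09
  p_2 = 0.14
  p_3 = 0.23
0.0345 / 0.0112 ≈ 3.080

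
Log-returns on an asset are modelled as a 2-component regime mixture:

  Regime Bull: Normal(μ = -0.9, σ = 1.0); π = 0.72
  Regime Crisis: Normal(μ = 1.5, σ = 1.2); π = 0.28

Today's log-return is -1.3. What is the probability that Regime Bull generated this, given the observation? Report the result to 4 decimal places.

0.9774

The responsibility of component k is π_k f_k(x) divided by Σ_j π_j f_j(x).
Evaluate each component's likelihood at the observed value:
  p_Bull = (1/(1.0·√(2π)))·exp(−(-1.3−-0.9)²/(2·1.0²)) = 0.398942·exp(-0.08000) = 0.36827
  p_Crisis = (1/(1.2·√(2π)))·exp(−(-1.3−1.5)²/(2·1.2²)) = 0.332452·exp(-2.72222) = 0.0218516
Prior × likelihood for each component:
  π_Bull·p_Bull = 0.72 × 0.36827 = 0.265155
  π_Crisis·p_Crisis = 0.28 × 0.0218516 = 0.00611844
Evidence: 0.265155 + 0.00611844 = 0.271273
P(Regime Bull | data) ≈ 0.9774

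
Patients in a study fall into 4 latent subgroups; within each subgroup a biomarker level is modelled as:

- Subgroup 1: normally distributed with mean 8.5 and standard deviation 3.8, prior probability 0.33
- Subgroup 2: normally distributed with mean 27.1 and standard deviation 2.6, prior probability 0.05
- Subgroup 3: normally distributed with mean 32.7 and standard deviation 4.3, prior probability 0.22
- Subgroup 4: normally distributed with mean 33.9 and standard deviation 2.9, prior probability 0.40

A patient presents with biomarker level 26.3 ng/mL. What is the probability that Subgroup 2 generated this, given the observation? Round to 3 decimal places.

Apply Bayes' rule: the posterior for each component is proportional to its prior times its likelihood at x.
Normal densities:
  p_1 = 1.80517e-06
  p_2 = 0.146345
  p_3 = 0.0306483
  p_4 = 0.00443753
Multiply by the mixture weights:
  π_1·p_1 = 0.33 × 1.80517e-06 = 5.95707e-07
  π_2·p_2 = 0.05 × 0.146345 = 0.00731726
  π_3·p_3 = 0.22 × 0.0306483 = 0.00674262
  π_4·p_4 = 0.40 × 0.00443753 = 0.00177501
Marginal: 5.95707e-07 + 0.00731726 + 0.00674262 + 0.00177501 = 0.0158355
P(Subgroup 2 | 26.3 ng/mL) ≈ 0.462

0.462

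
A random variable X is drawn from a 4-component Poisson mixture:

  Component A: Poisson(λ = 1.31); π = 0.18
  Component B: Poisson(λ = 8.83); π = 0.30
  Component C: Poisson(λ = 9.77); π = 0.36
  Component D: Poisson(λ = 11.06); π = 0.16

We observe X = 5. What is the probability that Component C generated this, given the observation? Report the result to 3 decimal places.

0.382

The responsibility of component k is π_k f_k(x) divided by Σ_j π_j f_j(x).
Evaluate each component's likelihood at the observed value:
  f_A = e^(−1.31)·1.31^5/5! = 0.0086746
  f_B = e^(−8.83)·8.83^5/5! = 0.0654338
  f_C = e^(−9.77)·9.77^5/5! = 0.0423872
  f_D = e^(−11.06)·11.06^5/5! = 0.0216919
Unnormalised posteriors:
  π_A·f_A = 0.18 × 0.0086746 = 0.00156143
  π_B·f_B = 0.30 × 0.0654338 = 0.0196301
  π_C·f_C = 0.36 × 0.0423872 = 0.0152594
  π_D·f_D = 0.16 × 0.0216919 = 0.0034707
Sum: 0.00156143 + 0.0196301 + 0.0152594 + 0.0034707 = 0.0399216
P(Component C | x) = 0.0152594 / 0.0399216 ≈ 0.382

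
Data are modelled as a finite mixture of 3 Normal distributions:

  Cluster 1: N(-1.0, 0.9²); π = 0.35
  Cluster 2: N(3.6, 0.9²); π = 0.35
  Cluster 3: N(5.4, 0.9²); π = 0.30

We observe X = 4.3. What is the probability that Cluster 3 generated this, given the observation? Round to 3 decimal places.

The responsibility of component k is w_k f_k(x) divided by Σ_j w_j f_j(x).
Evaluate each component's likelihood at the observed value:
  p_1 = (1/(0.9·√(2π)))·exp(−(4.3−-1.0)²/(2·0.9²)) = 0.443269·exp(-17.33951) = 1.30682e-08
  p_2 = (1/(0.9·√(2π)))·exp(−(4.3−3.6)²/(2·0.9²)) = 0.443269·exp(-0.30247) = 0.327572
  p_3 = (1/(0.9·√(2π)))·exp(−(4.3−5.4)²/(2·0.9²)) = 0.443269·exp(-0.74691) = 0.210033
Multiply by the mixture weights:
  w_1·p_1 = 0.35 × 1.30682e-08 = 4.57387e-09
  w_2·p_2 = 0.35 × 0.327572 = 0.11465
  w_3·p_3 = 0.30 × 0.210033 = 0.0630098
Evidence: 4.57387e-09 + 0.11465 + 0.0630098 = 0.17766
P(Cluster 3 | x) ≈ 0.355

0.355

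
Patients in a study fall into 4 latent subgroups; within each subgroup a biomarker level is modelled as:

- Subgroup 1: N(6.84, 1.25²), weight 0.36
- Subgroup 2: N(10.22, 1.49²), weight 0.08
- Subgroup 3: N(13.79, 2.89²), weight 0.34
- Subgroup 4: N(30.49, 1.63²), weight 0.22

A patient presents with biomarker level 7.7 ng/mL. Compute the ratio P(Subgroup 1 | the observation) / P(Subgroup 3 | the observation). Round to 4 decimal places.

17.7944

Only the two components matter; the odds are (P(Z=i) f_i(x)) / (P(Z=j) f_j(x)).
Component likelihoods at x = 7.7 ng/mL:
  f_1 = (1/(1.25·√(2π)))·exp(−(7.7−6.84)²/(2·1.25²)) = 0.319154·exp(-0.23667) = 0.251892
  f_2 = (1/(1.49·√(2π)))·exp(−(7.7−10.22)²/(2·1.49²)) = 0.267746·exp(-1.43021) = 0.0640609
  f_3 = (1/(2.89·√(2π)))·exp(−(7.7−13.79)²/(2·2.89²)) = 0.138042·exp(-2.22029) = 0.0149884
  f_4 = (1/(1.63·√(2π)))·exp(−(7.7−30.49)²/(2·1.63²)) = 0.244750·exp(-97.74250) = 8.7035e-44
Posterior odds = (P(Z=1)·f_1) / (P(Z=3)·f_3) = (0.36·0.251892) / (0.34·0.0149884) = 0.0906812 / 0.00509604 ≈ 17.7944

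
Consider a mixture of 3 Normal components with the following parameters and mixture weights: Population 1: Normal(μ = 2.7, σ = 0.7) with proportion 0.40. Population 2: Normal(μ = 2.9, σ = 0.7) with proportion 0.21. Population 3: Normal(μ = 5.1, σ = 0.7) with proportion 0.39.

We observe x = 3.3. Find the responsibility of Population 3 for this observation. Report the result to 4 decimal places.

0.0304

By Bayes' theorem, P(k | x) = π_k f_k(x) / Σ_j π_j f_j(x).
Normal densities:
  f_1 = (1/(0.7·√(2π)))·exp(−(3.3−2.7)²/(2·0.7²)) = 0.569918·exp(-0.36735) = 0.394707
  f_2 = (1/(0.7·√(2π)))·exp(−(3.3−2.9)²/(2·0.7²)) = 0.569918·exp(-0.16327) = 0.484068
  f_3 = (1/(0.7·√(2π)))·exp(−(3.3−5.1)²/(2·0.7²)) = 0.569918·exp(-3.30612) = 0.0208921
Multiply by the mixture weights:
  π_1·f_1 = 0.40 × 0.394707 = 0.157883
  π_2·f_2 = 0.21 × 0.484068 = 0.101654
  π_3·f_3 = 0.39 × 0.0208921 = 0.0081479
Normaliser: 0.157883 + 0.101654 + 0.0081479 = 0.267685
P(Population 3 | x) = 0.0081479 / 0.267685 ≈ 0.0304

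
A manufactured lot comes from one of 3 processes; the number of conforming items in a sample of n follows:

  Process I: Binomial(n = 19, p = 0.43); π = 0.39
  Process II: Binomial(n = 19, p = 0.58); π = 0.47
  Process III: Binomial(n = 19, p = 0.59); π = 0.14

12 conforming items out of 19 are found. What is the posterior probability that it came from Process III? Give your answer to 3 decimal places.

Apply Bayes' rule: the posterior for each component is proportional to its prior times its likelihood at x.
Component likelihoods at x = 12 conforming items out of 19:
  f_I = C(19,12)·0.43^12·0.57^7 = 50388·3.99596e-05·0.019549 = 0.0393616
  f_II = C(19,12)·0.58^12·0.42^7 = 50388·0.00144923·0.00230539 = 0.168348
  f_III = C(19,12)·0.59^12·0.41^7 = 50388·0.0017792·0.00194754 = 0.174598
Prior × likelihood for each component:
  π_I·f_I = 0.39 × 0.0393616 = 0.015351
  π_II·f_II = 0.47 × 0.168348 = 0.0791236
  π_III·f_III = 0.14 × 0.174598 = 0.0244437
Denominator: 0.015351 + 0.0791236 + 0.0244437 = 0.118918
Responsibility of Process III: 0.0244437 / 0.118918 ≈ 0.206

0.206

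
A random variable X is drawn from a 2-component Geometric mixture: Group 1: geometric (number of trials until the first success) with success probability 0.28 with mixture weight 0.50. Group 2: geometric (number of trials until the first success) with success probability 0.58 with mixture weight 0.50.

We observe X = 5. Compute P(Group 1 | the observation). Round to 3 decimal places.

0.807

Posterior ∝ prior × likelihood, so P(k | x) ∝ π_k f_k(x); normalise over all components.
Evaluate each component's likelihood at the observed value:
  L_1 = 0.0752468
  L_2 = 0.0180478
Unnormalised posteriors:
  π_1·L_1 = 0.50 × 0.0752468 = 0.0376234
  π_2·L_2 = 0.50 × 0.0180478 = 0.00902392
Denominator: 0.0376234 + 0.00902392 = 0.0466473
Responsibility of Group 1: 0.0376234 / 0.0466473 ≈ 0.807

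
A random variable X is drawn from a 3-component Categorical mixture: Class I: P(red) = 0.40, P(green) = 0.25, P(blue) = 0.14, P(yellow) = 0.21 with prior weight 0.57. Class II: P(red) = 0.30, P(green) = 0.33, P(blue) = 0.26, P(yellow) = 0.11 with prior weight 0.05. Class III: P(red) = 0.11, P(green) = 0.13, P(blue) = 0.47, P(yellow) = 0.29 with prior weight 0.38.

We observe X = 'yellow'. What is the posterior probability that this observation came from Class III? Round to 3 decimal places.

By Bayes' theorem, P(k | x) = P(Z=k) f_k(x) / Σ_j P(Z=j) f_j(x).
Component likelihoods at x = 'yellow':
  L_I = P(yellow | comp) = 0.21
  L_II = P(yellow | comp) = 0.11
  L_III = P(yellow | comp) = 0.29
Unnormalised posteriors:
  P(Z=I)·L_I = 0.57 × 0.21 = 0.1197
  P(Z=II)·L_II = 0.05 × 0.11 = 0.0055
  P(Z=III)·L_III = 0.38 × 0.29 = 0.1102
Normaliser: 0.1197 + 0.0055 + 0.1102 = 0.2354
P(Class III | the observation) ≈ 0.468

0.468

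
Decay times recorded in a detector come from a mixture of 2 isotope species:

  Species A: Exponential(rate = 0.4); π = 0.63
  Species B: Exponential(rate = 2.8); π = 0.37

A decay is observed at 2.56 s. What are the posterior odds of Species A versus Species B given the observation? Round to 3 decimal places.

113.330

The posterior odds equal the prior odds times the likelihood ratio: (π_i/π_j)·(f_i(x)/f_j(x)).
Exponential densities:
  f_A = 0.143662
  f_B = 0.00215842
0.0905072 / 0.000798614 ≈ 113.330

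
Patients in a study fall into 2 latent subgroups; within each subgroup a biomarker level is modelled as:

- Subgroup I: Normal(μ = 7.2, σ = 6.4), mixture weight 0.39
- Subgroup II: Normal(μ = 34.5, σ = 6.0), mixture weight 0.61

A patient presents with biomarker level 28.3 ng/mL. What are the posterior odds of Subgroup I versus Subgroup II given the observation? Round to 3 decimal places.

Only the two components matter; the odds are (w_i f_i(x)) / (w_j f_j(x)).
Component likelihoods at x = 28.3 ng/mL:
  p_I = (1/(6.4·√(2π)))·exp(−(28.3−7.2)²/(2·6.4²)) = 0.062335·exp(-5.43469) = 0.00027194
  p_II = (1/(6.0·√(2π)))·exp(−(28.3−34.5)²/(2·6.0²)) = 0.066490·exp(-0.53389) = 0.0389847
0.000106057 / 0.0237806 ≈ 0.004

0.004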